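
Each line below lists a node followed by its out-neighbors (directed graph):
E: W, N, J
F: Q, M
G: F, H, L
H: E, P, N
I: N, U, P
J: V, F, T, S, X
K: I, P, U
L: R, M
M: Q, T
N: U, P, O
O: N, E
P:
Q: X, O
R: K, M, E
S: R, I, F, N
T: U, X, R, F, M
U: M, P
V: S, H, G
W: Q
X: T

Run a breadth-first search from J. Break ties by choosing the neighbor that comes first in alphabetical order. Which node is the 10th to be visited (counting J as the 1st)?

N

Visit J; enqueue F, S, T, V, X → queue [F, S, T, V, X]
Visit F; enqueue M, Q → queue [S, T, V, X, M, Q]
Visit S; enqueue I, N, R → queue [T, V, X, M, Q, I, N, R]
Visit T; enqueue U → queue [V, X, M, Q, I, N, R, U]
Visit V; enqueue G, H → queue [X, M, Q, I, N, R, U, G, H]
Visit X → queue [M, Q, I, N, R, U, G, H]
Visit M → queue [Q, I, N, R, U, G, H]
Visit Q; enqueue O → queue [I, N, R, U, G, H, O]
Visit I; enqueue P → queue [N, R, U, G, H, O, P]
Visit N → queue [R, U, G, H, O, P]
Visit R; enqueue E, K → queue [U, G, H, O, P, E, K]
Visit U → queue [G, H, O, P, E, K]
Visit G; enqueue L → queue [H, O, P, E, K, L]
Visit H → queue [O, P, E, K, L]
Visit O → queue [P, E, K, L]
Visit P → queue [E, K, L]
Visit E; enqueue W → queue [K, L, W]
Visit K → queue [L, W]
Visit L → queue [W]
Visit W → queue []

Visit order: J, F, S, T, V, X, M, Q, I, N, R, U, G, H, O, P, E, K, L, W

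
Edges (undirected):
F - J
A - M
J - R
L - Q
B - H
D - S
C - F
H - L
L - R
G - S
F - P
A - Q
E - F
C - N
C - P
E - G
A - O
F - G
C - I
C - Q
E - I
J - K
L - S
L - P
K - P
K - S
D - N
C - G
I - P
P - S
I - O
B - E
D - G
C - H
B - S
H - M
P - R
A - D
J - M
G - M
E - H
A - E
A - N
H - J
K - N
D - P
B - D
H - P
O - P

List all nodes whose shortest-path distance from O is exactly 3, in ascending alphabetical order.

Level 0: O
Level 1: A, I, P
Level 2: C, D, E, F, H, K, L, M, N, Q, R, S
Level 3: B, G, J

B, G, J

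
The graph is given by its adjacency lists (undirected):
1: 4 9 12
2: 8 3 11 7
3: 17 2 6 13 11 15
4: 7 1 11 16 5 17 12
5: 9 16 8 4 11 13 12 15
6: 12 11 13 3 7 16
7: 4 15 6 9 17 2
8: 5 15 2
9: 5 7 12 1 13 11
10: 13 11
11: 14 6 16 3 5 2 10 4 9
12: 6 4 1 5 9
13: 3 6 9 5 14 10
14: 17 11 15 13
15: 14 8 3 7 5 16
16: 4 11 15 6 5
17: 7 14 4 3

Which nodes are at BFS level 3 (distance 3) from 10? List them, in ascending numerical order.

1, 7, 8, 12, 15, 17

Level 0: 10
Level 1: 11, 13
Level 2: 2, 3, 4, 5, 6, 9, 14, 16
Level 3: 1, 7, 8, 12, 15, 17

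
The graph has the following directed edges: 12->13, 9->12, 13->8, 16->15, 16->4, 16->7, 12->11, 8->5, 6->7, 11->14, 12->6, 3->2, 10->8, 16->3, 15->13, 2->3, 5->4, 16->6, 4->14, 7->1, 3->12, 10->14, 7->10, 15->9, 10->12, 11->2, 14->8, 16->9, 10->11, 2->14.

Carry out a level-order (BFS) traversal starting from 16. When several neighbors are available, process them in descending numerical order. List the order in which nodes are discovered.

Visit 16; enqueue 15, 9, 7, 6, 4, 3 → queue [15, 9, 7, 6, 4, 3]
Visit 15; enqueue 13 → queue [9, 7, 6, 4, 3, 13]
Visit 9; enqueue 12 → queue [7, 6, 4, 3, 13, 12]
Visit 7; enqueue 10, 1 → queue [6, 4, 3, 13, 12, 10, 1]
Visit 6 → queue [4, 3, 13, 12, 10, 1]
Visit 4; enqueue 14 → queue [3, 13, 12, 10, 1, 14]
Visit 3; enqueue 2 → queue [13, 12, 10, 1, 14, 2]
Visit 13; enqueue 8 → queue [12, 10, 1, 14, 2, 8]
Visit 12; enqueue 11 → queue [10, 1, 14, 2, 8, 11]
Visit 10 → queue [1, 14, 2, 8, 11]
Visit 1 → queue [14, 2, 8, 11]
Visit 14 → queue [2, 8, 11]
Visit 2 → queue [8, 11]
Visit 8; enqueue 5 → queue [11, 5]
Visit 11 → queue [5]
Visit 5 → queue []

16, 15, 9, 7, 6, 4, 3, 13, 12, 10, 1, 14, 2, 8, 11, 5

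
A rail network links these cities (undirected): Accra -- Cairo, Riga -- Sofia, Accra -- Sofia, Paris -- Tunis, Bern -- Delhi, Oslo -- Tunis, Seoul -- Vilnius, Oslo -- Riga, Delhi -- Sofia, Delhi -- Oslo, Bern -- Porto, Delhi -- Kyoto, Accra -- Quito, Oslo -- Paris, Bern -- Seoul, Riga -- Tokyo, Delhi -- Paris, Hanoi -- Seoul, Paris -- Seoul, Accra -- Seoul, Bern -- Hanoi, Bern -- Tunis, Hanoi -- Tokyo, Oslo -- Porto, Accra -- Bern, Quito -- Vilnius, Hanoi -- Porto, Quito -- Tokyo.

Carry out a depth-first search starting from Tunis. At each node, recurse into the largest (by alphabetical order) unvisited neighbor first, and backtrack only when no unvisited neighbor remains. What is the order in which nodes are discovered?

Tunis, Paris, Seoul, Vilnius, Quito, Tokyo, Riga, Sofia, Delhi, Oslo, Porto, Hanoi, Bern, Accra, Cairo, Kyoto

Visit Tunis
Tunis → Paris
Paris → Seoul
Seoul → Vilnius
Vilnius → Quito
Quito → Tokyo
Tokyo → Riga
Riga → Sofia
Sofia → Delhi
Delhi → Oslo
Oslo → Porto
Porto → Hanoi
Hanoi → Bern
Bern → Accra
Accra → Cairo
Delhi → Kyoto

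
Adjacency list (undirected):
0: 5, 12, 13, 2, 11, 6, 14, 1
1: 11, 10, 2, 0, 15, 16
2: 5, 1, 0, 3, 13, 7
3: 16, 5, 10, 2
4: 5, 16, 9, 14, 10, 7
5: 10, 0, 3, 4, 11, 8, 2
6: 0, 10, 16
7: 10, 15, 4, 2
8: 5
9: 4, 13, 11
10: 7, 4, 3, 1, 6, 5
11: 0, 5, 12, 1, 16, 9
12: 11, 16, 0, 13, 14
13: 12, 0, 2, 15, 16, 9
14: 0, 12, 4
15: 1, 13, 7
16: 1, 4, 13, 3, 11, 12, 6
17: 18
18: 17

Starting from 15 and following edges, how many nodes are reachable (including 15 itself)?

BFS from 15 visits: 15, 1, 13, 7, 11, 10, 2, 0, 16, 12, 9, 4, 5, 3, 6, 14, 8
Reachable nodes: 17 of 19 total.

17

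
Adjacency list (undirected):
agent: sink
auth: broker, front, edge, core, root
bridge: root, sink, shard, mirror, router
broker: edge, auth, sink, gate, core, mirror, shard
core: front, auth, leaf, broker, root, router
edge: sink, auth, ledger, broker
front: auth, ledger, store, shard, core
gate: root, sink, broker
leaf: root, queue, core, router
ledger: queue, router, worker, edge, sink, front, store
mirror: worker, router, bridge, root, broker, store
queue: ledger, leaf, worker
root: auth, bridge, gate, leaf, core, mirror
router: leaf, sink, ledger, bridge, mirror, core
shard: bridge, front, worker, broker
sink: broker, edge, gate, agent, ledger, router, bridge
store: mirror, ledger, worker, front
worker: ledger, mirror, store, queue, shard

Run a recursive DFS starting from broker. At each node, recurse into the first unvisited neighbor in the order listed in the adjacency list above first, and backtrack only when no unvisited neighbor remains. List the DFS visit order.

broker, edge, sink, gate, root, auth, front, ledger, queue, leaf, core, router, bridge, shard, worker, mirror, store, agent

Visit broker
broker → edge
edge → sink
sink → gate
gate → root
root → auth
auth → front
front → ledger
ledger → queue
queue → leaf
leaf → core
core → router
router → bridge
bridge → shard
shard → worker
worker → mirror
mirror → store
sink → agent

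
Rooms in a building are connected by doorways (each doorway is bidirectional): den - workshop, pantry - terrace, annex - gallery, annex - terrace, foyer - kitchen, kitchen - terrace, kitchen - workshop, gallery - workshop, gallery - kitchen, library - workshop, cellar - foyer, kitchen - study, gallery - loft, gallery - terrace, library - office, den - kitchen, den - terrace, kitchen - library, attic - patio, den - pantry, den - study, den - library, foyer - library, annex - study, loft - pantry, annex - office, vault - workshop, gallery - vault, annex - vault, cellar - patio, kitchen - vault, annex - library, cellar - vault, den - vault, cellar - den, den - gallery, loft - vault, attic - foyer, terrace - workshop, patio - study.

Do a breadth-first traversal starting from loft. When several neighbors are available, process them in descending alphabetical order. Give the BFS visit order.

Visit loft; enqueue vault, pantry, gallery → queue [vault, pantry, gallery]
Visit vault; enqueue workshop, kitchen, den, cellar, annex → queue [pantry, gallery, workshop, kitchen, den, cellar, annex]
Visit pantry; enqueue terrace → queue [gallery, workshop, kitchen, den, cellar, annex, terrace]
Visit gallery → queue [workshop, kitchen, den, cellar, annex, terrace]
Visit workshop; enqueue library → queue [kitchen, den, cellar, annex, terrace, library]
Visit kitchen; enqueue study, foyer → queue [den, cellar, annex, terrace, library, study, foyer]
Visit den → queue [cellar, annex, terrace, library, study, foyer]
Visit cellar; enqueue patio → queue [annex, terrace, library, study, foyer, patio]
Visit annex; enqueue office → queue [terrace, library, study, foyer, patio, office]
Visit terrace → queue [library, study, foyer, patio, office]
Visit library → queue [study, foyer, patio, office]
Visit study → queue [foyer, patio, office]
Visit foyer; enqueue attic → queue [patio, office, attic]
Visit patio → queue [office, attic]
Visit office → queue [attic]
Visit attic → queue []

loft vault pantry gallery workshop kitchen den cellar annex terrace library study foyer patio office attic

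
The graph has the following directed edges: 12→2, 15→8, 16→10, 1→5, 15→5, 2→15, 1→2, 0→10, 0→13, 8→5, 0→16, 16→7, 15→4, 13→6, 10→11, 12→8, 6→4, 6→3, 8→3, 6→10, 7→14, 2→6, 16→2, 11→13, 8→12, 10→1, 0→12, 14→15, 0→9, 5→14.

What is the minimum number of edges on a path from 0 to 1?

2

Level 0: 0
Level 1: 9, 10, 12, 13, 16
Level 2: 1, 2, 6, 7, 8, 11
Level 3: 3, 4, 5, 14, 15
1 first appears at level 2.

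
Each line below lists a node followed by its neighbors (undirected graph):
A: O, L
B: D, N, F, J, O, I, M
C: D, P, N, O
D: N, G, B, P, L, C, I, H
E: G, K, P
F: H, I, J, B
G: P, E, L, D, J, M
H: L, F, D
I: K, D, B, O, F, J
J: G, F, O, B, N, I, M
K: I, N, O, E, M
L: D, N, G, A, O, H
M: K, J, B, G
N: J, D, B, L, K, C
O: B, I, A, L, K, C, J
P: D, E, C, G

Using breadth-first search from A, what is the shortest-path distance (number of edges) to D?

Level 0: A
Level 1: L, O
Level 2: B, C, D, G, H, I, J, K, N
Level 3: E, F, M, P
D first appears at level 2.

2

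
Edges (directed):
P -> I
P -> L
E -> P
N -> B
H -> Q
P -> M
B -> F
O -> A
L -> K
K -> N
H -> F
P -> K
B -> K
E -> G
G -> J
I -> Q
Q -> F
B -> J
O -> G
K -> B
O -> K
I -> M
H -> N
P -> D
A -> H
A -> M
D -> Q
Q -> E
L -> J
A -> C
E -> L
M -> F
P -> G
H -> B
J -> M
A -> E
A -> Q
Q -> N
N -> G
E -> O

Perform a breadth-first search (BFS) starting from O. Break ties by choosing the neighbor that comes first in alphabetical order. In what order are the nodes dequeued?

O, A, G, K, C, E, H, M, Q, J, B, N, L, P, F, D, I

Visit O; enqueue A, G, K → queue [A, G, K]
Visit A; enqueue C, E, H, M, Q → queue [G, K, C, E, H, M, Q]
Visit G; enqueue J → queue [K, C, E, H, M, Q, J]
Visit K; enqueue B, N → queue [C, E, H, M, Q, J, B, N]
Visit C → queue [E, H, M, Q, J, B, N]
Visit E; enqueue L, P → queue [H, M, Q, J, B, N, L, P]
Visit H; enqueue F → queue [M, Q, J, B, N, L, P, F]
Visit M → queue [Q, J, B, N, L, P, F]
Visit Q → queue [J, B, N, L, P, F]
Visit J → queue [B, N, L, P, F]
Visit B → queue [N, L, P, F]
Visit N → queue [L, P, F]
Visit L → queue [P, F]
Visit P; enqueue D, I → queue [F, D, I]
Visit F → queue [D, I]
Visit D → queue [I]
Visit I → queue []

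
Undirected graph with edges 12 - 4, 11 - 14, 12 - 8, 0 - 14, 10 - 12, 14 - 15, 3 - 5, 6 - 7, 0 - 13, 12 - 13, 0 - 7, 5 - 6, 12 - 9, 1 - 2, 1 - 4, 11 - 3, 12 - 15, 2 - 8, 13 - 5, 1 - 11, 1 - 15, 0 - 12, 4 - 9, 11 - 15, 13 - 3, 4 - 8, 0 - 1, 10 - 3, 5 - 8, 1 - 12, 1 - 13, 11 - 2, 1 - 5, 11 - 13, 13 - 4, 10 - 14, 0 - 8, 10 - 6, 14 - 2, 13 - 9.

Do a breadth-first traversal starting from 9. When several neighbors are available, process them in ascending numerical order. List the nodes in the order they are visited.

Visit 9; enqueue 4, 12, 13 → queue [4, 12, 13]
Visit 4; enqueue 1, 8 → queue [12, 13, 1, 8]
Visit 12; enqueue 0, 10, 15 → queue [13, 1, 8, 0, 10, 15]
Visit 13; enqueue 3, 5, 11 → queue [1, 8, 0, 10, 15, 3, 5, 11]
Visit 1; enqueue 2 → queue [8, 0, 10, 15, 3, 5, 11, 2]
Visit 8 → queue [0, 10, 15, 3, 5, 11, 2]
Visit 0; enqueue 7, 14 → queue [10, 15, 3, 5, 11, 2, 7, 14]
Visit 10; enqueue 6 → queue [15, 3, 5, 11, 2, 7, 14, 6]
Visit 15 → queue [3, 5, 11, 2, 7, 14, 6]
Visit 3 → queue [5, 11, 2, 7, 14, 6]
Visit 5 → queue [11, 2, 7, 14, 6]
Visit 11 → queue [2, 7, 14, 6]
Visit 2 → queue [7, 14, 6]
Visit 7 → queue [14, 6]
Visit 14 → queue [6]
Visit 6 → queue []

9, 4, 12, 13, 1, 8, 0, 10, 15, 3, 5, 11, 2, 7, 14, 6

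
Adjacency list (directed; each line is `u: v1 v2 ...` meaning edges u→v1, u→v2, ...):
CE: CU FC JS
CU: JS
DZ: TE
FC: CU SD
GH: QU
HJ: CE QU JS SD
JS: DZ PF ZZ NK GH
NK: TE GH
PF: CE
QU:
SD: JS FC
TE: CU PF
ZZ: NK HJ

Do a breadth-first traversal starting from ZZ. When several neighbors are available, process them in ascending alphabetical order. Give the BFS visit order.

Visit ZZ; enqueue HJ, NK → queue [HJ, NK]
Visit HJ; enqueue CE, JS, QU, SD → queue [NK, CE, JS, QU, SD]
Visit NK; enqueue GH, TE → queue [CE, JS, QU, SD, GH, TE]
Visit CE; enqueue CU, FC → queue [JS, QU, SD, GH, TE, CU, FC]
Visit JS; enqueue DZ, PF → queue [QU, SD, GH, TE, CU, FC, DZ, PF]
Visit QU → queue [SD, GH, TE, CU, FC, DZ, PF]
Visit SD → queue [GH, TE, CU, FC, DZ, PF]
Visit GH → queue [TE, CU, FC, DZ, PF]
Visit TE → queue [CU, FC, DZ, PF]
Visit CU → queue [FC, DZ, PF]
Visit FC → queue [DZ, PF]
Visit DZ → queue [PF]
Visit PF → queue []

ZZ → HJ → NK → CE → JS → QU → SD → GH → TE → CU → FC → DZ → PF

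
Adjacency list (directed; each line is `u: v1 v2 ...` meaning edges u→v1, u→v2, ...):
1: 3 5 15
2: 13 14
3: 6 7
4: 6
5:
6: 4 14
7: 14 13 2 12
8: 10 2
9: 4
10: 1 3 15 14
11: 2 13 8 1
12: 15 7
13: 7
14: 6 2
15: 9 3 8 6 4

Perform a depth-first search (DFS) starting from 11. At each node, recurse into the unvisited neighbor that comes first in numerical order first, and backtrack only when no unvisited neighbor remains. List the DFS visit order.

11 1 3 6 4 14 2 13 7 12 15 8 10 9 5

Visit 11
11 → 1
1 → 3
3 → 6
6 → 4
6 → 14
14 → 2
2 → 13
13 → 7
7 → 12
12 → 15
15 → 8
8 → 10
15 → 9
1 → 5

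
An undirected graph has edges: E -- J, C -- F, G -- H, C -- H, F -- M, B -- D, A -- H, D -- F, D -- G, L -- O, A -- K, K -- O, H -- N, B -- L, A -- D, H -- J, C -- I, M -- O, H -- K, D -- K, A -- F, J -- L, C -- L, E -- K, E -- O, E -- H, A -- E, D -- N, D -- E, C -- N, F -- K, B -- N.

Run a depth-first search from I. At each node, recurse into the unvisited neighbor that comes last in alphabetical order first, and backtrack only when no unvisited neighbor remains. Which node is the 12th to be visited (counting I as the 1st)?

J

Visit I
I → C
C → N
N → H
H → K
K → O
O → M
M → F
F → D
D → G
D → E
E → J
J → L
L → B
E → A

Visit order: I, C, N, H, K, O, M, F, D, G, E, J, L, B, A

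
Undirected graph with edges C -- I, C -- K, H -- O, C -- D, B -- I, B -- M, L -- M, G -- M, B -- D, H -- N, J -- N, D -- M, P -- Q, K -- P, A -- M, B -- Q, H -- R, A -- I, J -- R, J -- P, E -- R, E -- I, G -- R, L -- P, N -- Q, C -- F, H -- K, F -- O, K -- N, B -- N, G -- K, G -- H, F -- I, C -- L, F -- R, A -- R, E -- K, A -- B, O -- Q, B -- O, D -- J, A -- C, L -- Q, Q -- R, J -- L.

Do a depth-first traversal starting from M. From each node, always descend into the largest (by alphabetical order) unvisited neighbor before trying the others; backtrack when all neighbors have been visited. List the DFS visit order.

Visit M
M → L
L → Q
Q → R
R → J
J → P
P → K
K → N
N → H
H → O
O → F
F → I
I → E
I → C
C → D
D → B
B → A
H → G

M, L, Q, R, J, P, K, N, H, O, F, I, E, C, D, B, A, G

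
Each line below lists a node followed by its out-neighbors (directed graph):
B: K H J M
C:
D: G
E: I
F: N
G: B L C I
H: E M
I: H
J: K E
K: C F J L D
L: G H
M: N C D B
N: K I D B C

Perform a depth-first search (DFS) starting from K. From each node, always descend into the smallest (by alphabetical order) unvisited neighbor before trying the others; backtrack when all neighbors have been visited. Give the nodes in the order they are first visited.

K C D G B H E I M N J L F

Visit K
K → C
K → D
D → G
G → B
B → H
H → E
E → I
H → M
M → N
B → J
G → L
K → F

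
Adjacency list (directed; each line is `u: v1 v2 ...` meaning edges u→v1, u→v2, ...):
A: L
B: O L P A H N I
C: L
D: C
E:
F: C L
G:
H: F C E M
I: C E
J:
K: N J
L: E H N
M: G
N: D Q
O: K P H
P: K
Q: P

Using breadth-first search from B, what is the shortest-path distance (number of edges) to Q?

Level 0: B
Level 1: A, H, I, L, N, O, P
Level 2: C, D, E, F, K, M, Q
Level 3: G, J
Q first appears at level 2.

2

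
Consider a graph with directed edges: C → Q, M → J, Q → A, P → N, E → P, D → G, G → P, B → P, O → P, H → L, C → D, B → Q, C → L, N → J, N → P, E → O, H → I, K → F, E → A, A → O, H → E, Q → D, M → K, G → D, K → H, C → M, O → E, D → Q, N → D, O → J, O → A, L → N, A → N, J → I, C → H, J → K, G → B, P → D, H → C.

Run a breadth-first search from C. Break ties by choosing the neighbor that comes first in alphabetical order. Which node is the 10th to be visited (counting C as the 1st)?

N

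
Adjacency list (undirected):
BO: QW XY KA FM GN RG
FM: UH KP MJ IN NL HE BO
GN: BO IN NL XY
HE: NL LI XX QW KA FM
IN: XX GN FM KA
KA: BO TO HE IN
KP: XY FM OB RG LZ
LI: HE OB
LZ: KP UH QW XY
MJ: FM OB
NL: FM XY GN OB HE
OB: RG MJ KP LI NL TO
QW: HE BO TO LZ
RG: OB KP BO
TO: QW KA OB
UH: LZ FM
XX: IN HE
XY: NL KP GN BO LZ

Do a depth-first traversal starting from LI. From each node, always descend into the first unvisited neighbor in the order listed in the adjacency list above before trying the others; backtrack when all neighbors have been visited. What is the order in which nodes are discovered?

LI → HE → NL → FM → UH → LZ → KP → XY → GN → BO → QW → TO → KA → IN → XX → OB → RG → MJ

Visit LI
LI → HE
HE → NL
NL → FM
FM → UH
UH → LZ
LZ → KP
KP → XY
XY → GN
GN → BO
BO → QW
QW → TO
TO → KA
KA → IN
IN → XX
TO → OB
OB → RG
OB → MJ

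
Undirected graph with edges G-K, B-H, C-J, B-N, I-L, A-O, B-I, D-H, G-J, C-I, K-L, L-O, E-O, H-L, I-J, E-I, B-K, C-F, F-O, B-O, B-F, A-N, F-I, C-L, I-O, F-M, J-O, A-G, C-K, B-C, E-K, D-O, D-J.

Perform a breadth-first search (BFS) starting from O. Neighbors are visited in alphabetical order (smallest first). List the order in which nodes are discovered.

O, A, B, D, E, F, I, J, L, G, N, C, H, K, M

Visit O; enqueue A, B, D, E, F, I, J, L → queue [A, B, D, E, F, I, J, L]
Visit A; enqueue G, N → queue [B, D, E, F, I, J, L, G, N]
Visit B; enqueue C, H, K → queue [D, E, F, I, J, L, G, N, C, H, K]
Visit D → queue [E, F, I, J, L, G, N, C, H, K]
Visit E → queue [F, I, J, L, G, N, C, H, K]
Visit F; enqueue M → queue [I, J, L, G, N, C, H, K, M]
Visit I → queue [J, L, G, N, C, H, K, M]
Visit J → queue [L, G, N, C, H, K, M]
Visit L → queue [G, N, C, H, K, M]
Visit G → queue [N, C, H, K, M]
Visit N → queue [C, H, K, M]
Visit C → queue [H, K, M]
Visit H → queue [K, M]
Visit K → queue [M]
Visit M → queue []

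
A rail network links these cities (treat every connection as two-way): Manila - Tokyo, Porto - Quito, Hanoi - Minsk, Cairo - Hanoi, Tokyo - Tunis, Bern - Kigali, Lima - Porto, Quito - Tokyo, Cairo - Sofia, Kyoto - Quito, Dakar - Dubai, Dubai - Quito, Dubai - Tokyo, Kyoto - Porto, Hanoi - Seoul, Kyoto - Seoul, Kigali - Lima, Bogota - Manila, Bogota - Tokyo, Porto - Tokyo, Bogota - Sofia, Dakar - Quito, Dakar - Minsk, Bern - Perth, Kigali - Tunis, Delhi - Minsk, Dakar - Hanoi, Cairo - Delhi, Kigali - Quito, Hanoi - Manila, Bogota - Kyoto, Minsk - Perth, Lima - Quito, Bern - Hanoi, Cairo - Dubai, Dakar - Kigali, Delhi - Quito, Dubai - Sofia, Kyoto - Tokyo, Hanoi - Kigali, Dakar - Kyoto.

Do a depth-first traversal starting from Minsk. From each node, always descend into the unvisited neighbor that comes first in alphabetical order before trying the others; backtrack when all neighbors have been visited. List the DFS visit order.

Minsk -> Dakar -> Dubai -> Cairo -> Delhi -> Quito -> Kigali -> Bern -> Hanoi -> Manila -> Bogota -> Kyoto -> Porto -> Lima -> Tokyo -> Tunis -> Seoul -> Sofia -> Perth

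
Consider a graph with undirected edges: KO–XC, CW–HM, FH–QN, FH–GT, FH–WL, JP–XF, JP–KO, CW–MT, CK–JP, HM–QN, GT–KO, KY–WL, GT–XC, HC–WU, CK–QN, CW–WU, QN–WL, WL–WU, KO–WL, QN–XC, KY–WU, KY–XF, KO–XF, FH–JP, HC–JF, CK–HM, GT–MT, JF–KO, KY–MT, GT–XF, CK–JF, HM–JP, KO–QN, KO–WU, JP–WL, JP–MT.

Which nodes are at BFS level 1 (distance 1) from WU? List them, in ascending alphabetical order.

CW, HC, KO, KY, WL

Level 0: WU
Level 1: CW, HC, KO, KY, WL
Level 2: FH, GT, HM, JF, JP, MT, QN, XC, XF
Level 3: CK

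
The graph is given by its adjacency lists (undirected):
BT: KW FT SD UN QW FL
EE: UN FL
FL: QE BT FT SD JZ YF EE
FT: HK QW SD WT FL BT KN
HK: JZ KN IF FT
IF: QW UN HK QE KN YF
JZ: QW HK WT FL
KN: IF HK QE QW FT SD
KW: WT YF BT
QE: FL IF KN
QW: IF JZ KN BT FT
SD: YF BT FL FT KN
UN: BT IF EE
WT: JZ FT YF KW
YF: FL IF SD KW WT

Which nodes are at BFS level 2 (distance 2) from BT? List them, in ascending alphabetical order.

EE, HK, IF, JZ, KN, QE, WT, YF

Level 0: BT
Level 1: FL, FT, KW, QW, SD, UN
Level 2: EE, HK, IF, JZ, KN, QE, WT, YF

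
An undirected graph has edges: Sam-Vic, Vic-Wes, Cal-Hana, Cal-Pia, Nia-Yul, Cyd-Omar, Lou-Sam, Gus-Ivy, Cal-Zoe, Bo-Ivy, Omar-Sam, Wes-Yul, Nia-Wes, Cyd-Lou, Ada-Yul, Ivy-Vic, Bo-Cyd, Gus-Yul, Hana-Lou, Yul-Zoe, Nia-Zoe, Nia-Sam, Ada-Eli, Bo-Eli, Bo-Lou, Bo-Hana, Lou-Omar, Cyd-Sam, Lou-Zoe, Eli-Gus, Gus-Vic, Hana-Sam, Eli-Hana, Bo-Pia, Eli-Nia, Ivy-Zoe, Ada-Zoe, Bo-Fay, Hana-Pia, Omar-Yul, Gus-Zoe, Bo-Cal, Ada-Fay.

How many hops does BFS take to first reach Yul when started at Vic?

2

Level 0: Vic
Level 1: Gus, Ivy, Sam, Wes
Level 2: Bo, Cyd, Eli, Hana, Lou, Nia, Omar, Yul, Zoe
Level 3: Ada, Cal, Fay, Pia
Yul first appears at level 2.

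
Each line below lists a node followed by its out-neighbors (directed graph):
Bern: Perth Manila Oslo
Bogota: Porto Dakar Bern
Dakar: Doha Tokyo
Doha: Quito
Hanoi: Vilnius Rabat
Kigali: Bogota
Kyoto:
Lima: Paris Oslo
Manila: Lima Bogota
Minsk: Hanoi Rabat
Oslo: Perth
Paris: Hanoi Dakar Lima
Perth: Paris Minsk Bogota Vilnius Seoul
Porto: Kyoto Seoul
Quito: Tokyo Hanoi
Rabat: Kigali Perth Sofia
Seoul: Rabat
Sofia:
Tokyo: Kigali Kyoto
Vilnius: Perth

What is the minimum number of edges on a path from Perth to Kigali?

3

Level 0: Perth
Level 1: Bogota, Minsk, Paris, Seoul, Vilnius
Level 2: Bern, Dakar, Hanoi, Lima, Porto, Rabat
Level 3: Doha, Kigali, Kyoto, Manila, Oslo, Sofia, Tokyo
Level 4: Quito
Kigali first appears at level 3.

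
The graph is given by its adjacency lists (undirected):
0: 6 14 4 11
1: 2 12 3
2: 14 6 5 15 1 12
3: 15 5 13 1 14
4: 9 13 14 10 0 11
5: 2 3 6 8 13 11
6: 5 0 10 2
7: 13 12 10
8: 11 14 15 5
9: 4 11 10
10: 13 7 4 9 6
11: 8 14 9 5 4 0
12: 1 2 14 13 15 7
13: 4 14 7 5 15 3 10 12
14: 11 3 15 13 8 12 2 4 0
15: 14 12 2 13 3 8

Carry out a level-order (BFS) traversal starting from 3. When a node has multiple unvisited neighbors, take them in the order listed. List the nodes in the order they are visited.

Visit 3; enqueue 15, 5, 13, 1, 14 → queue [15, 5, 13, 1, 14]
Visit 15; enqueue 12, 2, 8 → queue [5, 13, 1, 14, 12, 2, 8]
Visit 5; enqueue 6, 11 → queue [13, 1, 14, 12, 2, 8, 6, 11]
Visit 13; enqueue 4, 7, 10 → queue [1, 14, 12, 2, 8, 6, 11, 4, 7, 10]
Visit 1 → queue [14, 12, 2, 8, 6, 11, 4, 7, 10]
Visit 14; enqueue 0 → queue [12, 2, 8, 6, 11, 4, 7, 10, 0]
Visit 12 → queue [2, 8, 6, 11, 4, 7, 10, 0]
Visit 2 → queue [8, 6, 11, 4, 7, 10, 0]
Visit 8 → queue [6, 11, 4, 7, 10, 0]
Visit 6 → queue [11, 4, 7, 10, 0]
Visit 11; enqueue 9 → queue [4, 7, 10, 0, 9]
Visit 4 → queue [7, 10, 0, 9]
Visit 7 → queue [10, 0, 9]
Visit 10 → queue [0, 9]
Visit 0 → queue [9]
Visit 9 → queue []

3 → 15 → 5 → 13 → 1 → 14 → 12 → 2 → 8 → 6 → 11 → 4 → 7 → 10 → 0 → 9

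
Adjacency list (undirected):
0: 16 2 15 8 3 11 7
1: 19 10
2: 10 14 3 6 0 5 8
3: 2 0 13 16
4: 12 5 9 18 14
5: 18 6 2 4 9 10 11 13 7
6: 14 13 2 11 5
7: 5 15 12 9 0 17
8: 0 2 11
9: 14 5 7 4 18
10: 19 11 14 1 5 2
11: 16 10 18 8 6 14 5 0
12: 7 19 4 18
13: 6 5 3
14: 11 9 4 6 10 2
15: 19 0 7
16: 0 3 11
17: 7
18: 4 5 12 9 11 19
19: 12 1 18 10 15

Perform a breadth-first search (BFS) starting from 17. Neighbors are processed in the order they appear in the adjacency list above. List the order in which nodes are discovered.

Visit 17; enqueue 7 → queue [7]
Visit 7; enqueue 5, 15, 12, 9, 0 → queue [5, 15, 12, 9, 0]
Visit 5; enqueue 18, 6, 2, 4, 10, 11, 13 → queue [15, 12, 9, 0, 18, 6, 2, 4, 10, 11, 13]
Visit 15; enqueue 19 → queue [12, 9, 0, 18, 6, 2, 4, 10, 11, 13, 19]
Visit 12 → queue [9, 0, 18, 6, 2, 4, 10, 11, 13, 19]
Visit 9; enqueue 14 → queue [0, 18, 6, 2, 4, 10, 11, 13, 19, 14]
Visit 0; enqueue 16, 8, 3 → queue [18, 6, 2, 4, 10, 11, 13, 19, 14, 16, 8, 3]
Visit 18 → queue [6, 2, 4, 10, 11, 13, 19, 14, 16, 8, 3]
Visit 6 → queue [2, 4, 10, 11, 13, 19, 14, 16, 8, 3]
Visit 2 → queue [4, 10, 11, 13, 19, 14, 16, 8, 3]
Visit 4 → queue [10, 11, 13, 19, 14, 16, 8, 3]
Visit 10; enqueue 1 → queue [11, 13, 19, 14, 16, 8, 3, 1]
Visit 11 → queue [13, 19, 14, 16, 8, 3, 1]
Visit 13 → queue [19, 14, 16, 8, 3, 1]
Visit 19 → queue [14, 16, 8, 3, 1]
Visit 14 → queue [16, 8, 3, 1]
Visit 16 → queue [8, 3, 1]
Visit 8 → queue [3, 1]
Visit 3 → queue [1]
Visit 1 → queue []

17 7 5 15 12 9 0 18 6 2 4 10 11 13 19 14 16 8 3 1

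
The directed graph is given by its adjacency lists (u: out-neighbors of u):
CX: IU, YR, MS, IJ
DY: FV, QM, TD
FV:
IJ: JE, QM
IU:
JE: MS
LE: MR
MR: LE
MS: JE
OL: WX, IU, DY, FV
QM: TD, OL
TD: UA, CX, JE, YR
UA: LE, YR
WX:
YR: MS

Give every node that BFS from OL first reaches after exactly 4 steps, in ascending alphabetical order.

Level 0: OL
Level 1: DY, FV, IU, WX
Level 2: QM, TD
Level 3: CX, JE, UA, YR
Level 4: IJ, LE, MS
Level 5: MR

IJ, LE, MS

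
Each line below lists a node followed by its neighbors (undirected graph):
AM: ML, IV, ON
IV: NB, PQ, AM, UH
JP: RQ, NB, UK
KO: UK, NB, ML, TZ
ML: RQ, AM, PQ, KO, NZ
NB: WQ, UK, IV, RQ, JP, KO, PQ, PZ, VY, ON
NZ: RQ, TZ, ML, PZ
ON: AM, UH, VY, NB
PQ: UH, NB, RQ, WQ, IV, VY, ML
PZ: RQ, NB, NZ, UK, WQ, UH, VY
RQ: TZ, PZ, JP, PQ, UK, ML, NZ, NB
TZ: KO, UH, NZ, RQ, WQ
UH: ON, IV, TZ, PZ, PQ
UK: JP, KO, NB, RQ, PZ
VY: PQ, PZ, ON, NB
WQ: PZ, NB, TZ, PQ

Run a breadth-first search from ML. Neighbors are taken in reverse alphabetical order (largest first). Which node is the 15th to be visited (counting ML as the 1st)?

Visit ML; enqueue RQ, PQ, NZ, KO, AM → queue [RQ, PQ, NZ, KO, AM]
Visit RQ; enqueue UK, TZ, PZ, NB, JP → queue [PQ, NZ, KO, AM, UK, TZ, PZ, NB, JP]
Visit PQ; enqueue WQ, VY, UH, IV → queue [NZ, KO, AM, UK, TZ, PZ, NB, JP, WQ, VY, UH, IV]
Visit NZ → queue [KO, AM, UK, TZ, PZ, NB, JP, WQ, VY, UH, IV]
Visit KO → queue [AM, UK, TZ, PZ, NB, JP, WQ, VY, UH, IV]
Visit AM; enqueue ON → queue [UK, TZ, PZ, NB, JP, WQ, VY, UH, IV, ON]
Visit UK → queue [TZ, PZ, NB, JP, WQ, VY, UH, IV, ON]
Visit TZ → queue [PZ, NB, JP, WQ, VY, UH, IV, ON]
Visit PZ → queue [NB, JP, WQ, VY, UH, IV, ON]
Visit NB → queue [JP, WQ, VY, UH, IV, ON]
Visit JP → queue [WQ, VY, UH, IV, ON]
Visit WQ → queue [VY, UH, IV, ON]
Visit VY → queue [UH, IV, ON]
Visit UH → queue [IV, ON]
Visit IV → queue [ON]
Visit ON → queue []

Visit order: ML, RQ, PQ, NZ, KO, AM, UK, TZ, PZ, NB, JP, WQ, VY, UH, IV, ON

IV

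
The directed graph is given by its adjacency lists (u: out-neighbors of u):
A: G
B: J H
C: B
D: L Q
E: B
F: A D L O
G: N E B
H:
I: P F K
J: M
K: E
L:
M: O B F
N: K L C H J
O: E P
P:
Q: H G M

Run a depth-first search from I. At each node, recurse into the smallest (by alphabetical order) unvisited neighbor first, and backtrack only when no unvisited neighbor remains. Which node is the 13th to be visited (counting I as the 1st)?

C

Visit I
I → F
F → A
A → G
G → B
B → H
B → J
J → M
M → O
O → E
O → P
G → N
N → C
N → K
N → L
F → D
D → Q

Visit order: I, F, A, G, B, H, J, M, O, E, P, N, C, K, L, D, Q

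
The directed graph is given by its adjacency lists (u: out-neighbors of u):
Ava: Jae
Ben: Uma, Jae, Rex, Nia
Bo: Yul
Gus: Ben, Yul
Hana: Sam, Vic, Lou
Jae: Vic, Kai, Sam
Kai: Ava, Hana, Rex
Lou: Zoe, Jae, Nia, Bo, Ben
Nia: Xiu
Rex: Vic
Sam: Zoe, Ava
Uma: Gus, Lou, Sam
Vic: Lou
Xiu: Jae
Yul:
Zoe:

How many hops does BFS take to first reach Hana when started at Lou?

3

Level 0: Lou
Level 1: Ben, Bo, Jae, Nia, Zoe
Level 2: Kai, Rex, Sam, Uma, Vic, Xiu, Yul
Level 3: Ava, Gus, Hana
Hana first appears at level 3.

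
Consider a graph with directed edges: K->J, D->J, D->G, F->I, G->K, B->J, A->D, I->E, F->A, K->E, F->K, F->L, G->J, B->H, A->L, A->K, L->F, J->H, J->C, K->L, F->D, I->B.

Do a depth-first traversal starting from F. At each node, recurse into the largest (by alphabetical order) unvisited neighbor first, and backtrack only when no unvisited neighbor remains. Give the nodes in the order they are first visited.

F, L, K, J, H, C, E, I, B, D, G, A

Visit F
F → L
F → K
K → J
J → H
J → C
K → E
F → I
I → B
F → D
D → G
F → A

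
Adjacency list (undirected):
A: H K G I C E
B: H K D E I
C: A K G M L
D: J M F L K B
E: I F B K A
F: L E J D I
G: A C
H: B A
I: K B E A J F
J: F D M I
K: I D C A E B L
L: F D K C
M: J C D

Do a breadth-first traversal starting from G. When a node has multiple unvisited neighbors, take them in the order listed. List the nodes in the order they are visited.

Visit G; enqueue A, C → queue [A, C]
Visit A; enqueue H, K, I, E → queue [C, H, K, I, E]
Visit C; enqueue M, L → queue [H, K, I, E, M, L]
Visit H; enqueue B → queue [K, I, E, M, L, B]
Visit K; enqueue D → queue [I, E, M, L, B, D]
Visit I; enqueue J, F → queue [E, M, L, B, D, J, F]
Visit E → queue [M, L, B, D, J, F]
Visit M → queue [L, B, D, J, F]
Visit L → queue [B, D, J, F]
Visit B → queue [D, J, F]
Visit D → queue [J, F]
Visit J → queue [F]
Visit F → queue []

G -> A -> C -> H -> K -> I -> E -> M -> L -> B -> D -> J -> F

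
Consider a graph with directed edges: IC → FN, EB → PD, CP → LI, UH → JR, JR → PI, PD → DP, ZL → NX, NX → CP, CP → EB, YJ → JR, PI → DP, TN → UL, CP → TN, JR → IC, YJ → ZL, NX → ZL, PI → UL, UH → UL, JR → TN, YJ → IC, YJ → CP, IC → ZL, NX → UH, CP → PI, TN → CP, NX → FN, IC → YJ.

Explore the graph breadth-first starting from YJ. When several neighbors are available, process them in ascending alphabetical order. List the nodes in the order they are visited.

YJ, CP, IC, JR, ZL, EB, LI, PI, TN, FN, NX, PD, DP, UL, UH

Visit YJ; enqueue CP, IC, JR, ZL → queue [CP, IC, JR, ZL]
Visit CP; enqueue EB, LI, PI, TN → queue [IC, JR, ZL, EB, LI, PI, TN]
Visit IC; enqueue FN → queue [JR, ZL, EB, LI, PI, TN, FN]
Visit JR → queue [ZL, EB, LI, PI, TN, FN]
Visit ZL; enqueue NX → queue [EB, LI, PI, TN, FN, NX]
Visit EB; enqueue PD → queue [LI, PI, TN, FN, NX, PD]
Visit LI → queue [PI, TN, FN, NX, PD]
Visit PI; enqueue DP, UL → queue [TN, FN, NX, PD, DP, UL]
Visit TN → queue [FN, NX, PD, DP, UL]
Visit FN → queue [NX, PD, DP, UL]
Visit NX; enqueue UH → queue [PD, DP, UL, UH]
Visit PD → queue [DP, UL, UH]
Visit DP → queue [UL, UH]
Visit UL → queue [UH]
Visit UH → queue []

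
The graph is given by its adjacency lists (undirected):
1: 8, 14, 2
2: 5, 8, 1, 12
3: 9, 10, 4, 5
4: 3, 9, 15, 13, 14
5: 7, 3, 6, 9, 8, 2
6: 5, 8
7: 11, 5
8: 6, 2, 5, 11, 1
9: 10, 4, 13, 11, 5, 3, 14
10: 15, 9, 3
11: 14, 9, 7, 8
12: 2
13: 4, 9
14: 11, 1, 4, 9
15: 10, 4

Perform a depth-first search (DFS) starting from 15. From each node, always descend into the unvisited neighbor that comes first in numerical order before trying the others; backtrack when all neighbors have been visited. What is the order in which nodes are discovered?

Visit 15
15 → 4
4 → 3
3 → 5
5 → 2
2 → 1
1 → 8
8 → 6
8 → 11
11 → 7
11 → 9
9 → 10
9 → 13
9 → 14
2 → 12

15, 4, 3, 5, 2, 1, 8, 6, 11, 7, 9, 10, 13, 14, 12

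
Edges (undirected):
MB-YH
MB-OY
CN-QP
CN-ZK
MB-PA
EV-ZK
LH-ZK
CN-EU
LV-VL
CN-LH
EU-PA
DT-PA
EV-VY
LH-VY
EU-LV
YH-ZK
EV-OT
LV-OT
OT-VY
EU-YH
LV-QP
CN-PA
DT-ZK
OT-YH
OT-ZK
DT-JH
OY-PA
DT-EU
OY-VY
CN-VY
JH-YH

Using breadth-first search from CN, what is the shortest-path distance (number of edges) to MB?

Level 0: CN
Level 1: EU, LH, PA, QP, VY, ZK
Level 2: DT, EV, LV, MB, OT, OY, YH
Level 3: JH, VL
MB first appears at level 2.

2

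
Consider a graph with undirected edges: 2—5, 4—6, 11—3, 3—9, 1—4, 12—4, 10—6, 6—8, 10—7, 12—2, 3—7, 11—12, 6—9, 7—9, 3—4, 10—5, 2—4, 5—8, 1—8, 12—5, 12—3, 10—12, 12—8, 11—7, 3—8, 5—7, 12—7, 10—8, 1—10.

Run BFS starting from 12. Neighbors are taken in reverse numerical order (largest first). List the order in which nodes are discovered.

12, 11, 10, 8, 7, 5, 4, 3, 2, 6, 1, 9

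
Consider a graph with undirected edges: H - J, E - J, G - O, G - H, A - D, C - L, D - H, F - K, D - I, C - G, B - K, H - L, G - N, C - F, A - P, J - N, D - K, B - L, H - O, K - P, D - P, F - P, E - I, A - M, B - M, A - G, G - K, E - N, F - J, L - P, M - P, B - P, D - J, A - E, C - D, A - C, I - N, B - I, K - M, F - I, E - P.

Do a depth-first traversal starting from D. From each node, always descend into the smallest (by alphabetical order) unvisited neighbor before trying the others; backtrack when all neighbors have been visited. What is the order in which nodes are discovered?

Visit D
D → A
A → C
C → F
F → I
I → B
B → K
K → G
G → H
H → J
J → E
E → N
E → P
P → L
P → M
H → O

D → A → C → F → I → B → K → G → H → J → E → N → P → L → M → O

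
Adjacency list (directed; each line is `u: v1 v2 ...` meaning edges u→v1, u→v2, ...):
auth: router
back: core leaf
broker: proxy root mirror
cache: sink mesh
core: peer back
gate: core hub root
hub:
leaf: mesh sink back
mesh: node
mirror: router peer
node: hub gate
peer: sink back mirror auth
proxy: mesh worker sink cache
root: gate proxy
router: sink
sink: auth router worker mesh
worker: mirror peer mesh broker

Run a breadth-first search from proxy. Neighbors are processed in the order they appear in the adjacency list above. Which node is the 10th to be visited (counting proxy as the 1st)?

Visit proxy; enqueue mesh, worker, sink, cache → queue [mesh, worker, sink, cache]
Visit mesh; enqueue node → queue [worker, sink, cache, node]
Visit worker; enqueue mirror, peer, broker → queue [sink, cache, node, mirror, peer, broker]
Visit sink; enqueue auth, router → queue [cache, node, mirror, peer, broker, auth, router]
Visit cache → queue [node, mirror, peer, broker, auth, router]
Visit node; enqueue hub, gate → queue [mirror, peer, broker, auth, router, hub, gate]
Visit mirror → queue [peer, broker, auth, router, hub, gate]
Visit peer; enqueue back → queue [broker, auth, router, hub, gate, back]
Visit broker; enqueue root → queue [auth, router, hub, gate, back, root]
Visit auth → queue [router, hub, gate, back, root]
Visit router → queue [hub, gate, back, root]
Visit hub → queue [gate, back, root]
Visit gate; enqueue core → queue [back, root, core]
Visit back; enqueue leaf → queue [root, core, leaf]
Visit root → queue [core, leaf]
Visit core → queue [leaf]
Visit leaf → queue []

Visit order: proxy, mesh, worker, sink, cache, node, mirror, peer, broker, auth, router, hub, gate, back, root, core, leaf

auth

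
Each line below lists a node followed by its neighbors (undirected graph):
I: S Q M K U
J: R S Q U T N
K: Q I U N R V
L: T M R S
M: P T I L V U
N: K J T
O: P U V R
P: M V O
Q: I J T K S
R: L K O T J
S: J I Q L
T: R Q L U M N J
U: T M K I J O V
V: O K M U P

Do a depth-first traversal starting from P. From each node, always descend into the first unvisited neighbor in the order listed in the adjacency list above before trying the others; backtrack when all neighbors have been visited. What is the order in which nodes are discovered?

P M T R L S J Q I K U O V N

Visit P
P → M
M → T
T → R
R → L
L → S
S → J
J → Q
Q → I
I → K
K → U
U → O
O → V
K → N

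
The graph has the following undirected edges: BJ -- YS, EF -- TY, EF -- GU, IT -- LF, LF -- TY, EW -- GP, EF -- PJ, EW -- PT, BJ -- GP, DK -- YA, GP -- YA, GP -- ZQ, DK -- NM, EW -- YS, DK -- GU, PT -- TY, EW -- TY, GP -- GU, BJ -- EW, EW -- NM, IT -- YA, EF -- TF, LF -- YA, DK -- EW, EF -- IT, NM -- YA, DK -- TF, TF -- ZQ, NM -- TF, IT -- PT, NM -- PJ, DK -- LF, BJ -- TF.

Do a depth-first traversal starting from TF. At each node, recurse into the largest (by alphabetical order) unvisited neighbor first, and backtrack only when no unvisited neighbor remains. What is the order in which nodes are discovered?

Visit TF
TF → ZQ
ZQ → GP
GP → YA
YA → NM
NM → PJ
PJ → EF
EF → TY
TY → PT
PT → IT
IT → LF
LF → DK
DK → GU
DK → EW
EW → YS
YS → BJ

TF → ZQ → GP → YA → NM → PJ → EF → TY → PT → IT → LF → DK → GU → EW → YS → BJ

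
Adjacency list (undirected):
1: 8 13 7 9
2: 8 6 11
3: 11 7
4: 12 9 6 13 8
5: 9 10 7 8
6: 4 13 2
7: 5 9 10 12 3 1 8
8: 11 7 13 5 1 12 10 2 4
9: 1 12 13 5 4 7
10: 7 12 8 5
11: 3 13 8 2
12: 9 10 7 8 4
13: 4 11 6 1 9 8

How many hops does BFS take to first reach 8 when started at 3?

2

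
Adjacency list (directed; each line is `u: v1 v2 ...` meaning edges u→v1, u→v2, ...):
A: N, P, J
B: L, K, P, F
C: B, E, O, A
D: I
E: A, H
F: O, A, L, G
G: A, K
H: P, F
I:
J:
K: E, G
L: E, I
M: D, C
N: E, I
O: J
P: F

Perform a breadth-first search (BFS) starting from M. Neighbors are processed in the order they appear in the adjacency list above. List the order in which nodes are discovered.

M -> D -> C -> I -> B -> E -> O -> A -> L -> K -> P -> F -> H -> J -> N -> G

Visit M; enqueue D, C → queue [D, C]
Visit D; enqueue I → queue [C, I]
Visit C; enqueue B, E, O, A → queue [I, B, E, O, A]
Visit I → queue [B, E, O, A]
Visit B; enqueue L, K, P, F → queue [E, O, A, L, K, P, F]
Visit E; enqueue H → queue [O, A, L, K, P, F, H]
Visit O; enqueue J → queue [A, L, K, P, F, H, J]
Visit A; enqueue N → queue [L, K, P, F, H, J, N]
Visit L → queue [K, P, F, H, J, N]
Visit K; enqueue G → queue [P, F, H, J, N, G]
Visit P → queue [F, H, J, N, G]
Visit F → queue [H, J, N, G]
Visit H → queue [J, N, G]
Visit J → queue [N, G]
Visit N → queue [G]
Visit G → queue []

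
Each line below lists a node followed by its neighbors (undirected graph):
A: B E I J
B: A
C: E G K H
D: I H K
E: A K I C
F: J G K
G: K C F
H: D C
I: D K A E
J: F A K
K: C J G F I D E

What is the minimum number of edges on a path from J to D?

Level 0: J
Level 1: A, F, K
Level 2: B, C, D, E, G, I
Level 3: H
D first appears at level 2.

2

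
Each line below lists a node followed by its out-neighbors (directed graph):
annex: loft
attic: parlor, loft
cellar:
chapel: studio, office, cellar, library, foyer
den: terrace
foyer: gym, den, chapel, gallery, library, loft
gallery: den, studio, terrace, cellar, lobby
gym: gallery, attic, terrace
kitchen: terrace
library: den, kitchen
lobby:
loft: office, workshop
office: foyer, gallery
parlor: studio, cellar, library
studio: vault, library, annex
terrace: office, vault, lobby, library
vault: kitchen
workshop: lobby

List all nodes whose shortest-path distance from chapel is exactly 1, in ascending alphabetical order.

cellar, foyer, library, office, studio

Level 0: chapel
Level 1: cellar, foyer, library, office, studio
Level 2: annex, den, gallery, gym, kitchen, loft, vault
Level 3: attic, lobby, terrace, workshop
Level 4: parlor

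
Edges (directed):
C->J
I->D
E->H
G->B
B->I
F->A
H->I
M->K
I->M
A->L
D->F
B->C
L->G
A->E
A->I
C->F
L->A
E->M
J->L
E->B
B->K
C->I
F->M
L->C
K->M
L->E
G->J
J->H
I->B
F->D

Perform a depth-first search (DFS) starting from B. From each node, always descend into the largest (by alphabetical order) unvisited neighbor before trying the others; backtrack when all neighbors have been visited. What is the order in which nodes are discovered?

Visit B
B → K
K → M
B → I
I → D
D → F
F → A
A → L
L → G
G → J
J → H
L → E
L → C

B, K, M, I, D, F, A, L, G, J, H, E, C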